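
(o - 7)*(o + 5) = o^2 - 2*o - 35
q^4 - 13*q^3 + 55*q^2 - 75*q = q*(q - 5)^2*(q - 3)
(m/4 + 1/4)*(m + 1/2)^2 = m^3/4 + m^2/2 + 5*m/16 + 1/16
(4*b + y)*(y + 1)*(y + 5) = 4*b*y^2 + 24*b*y + 20*b + y^3 + 6*y^2 + 5*y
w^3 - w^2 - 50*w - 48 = (w - 8)*(w + 1)*(w + 6)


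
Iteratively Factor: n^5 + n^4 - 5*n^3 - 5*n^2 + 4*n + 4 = (n + 1)*(n^4 - 5*n^2 + 4) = (n - 2)*(n + 1)*(n^3 + 2*n^2 - n - 2) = (n - 2)*(n - 1)*(n + 1)*(n^2 + 3*n + 2) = (n - 2)*(n - 1)*(n + 1)*(n + 2)*(n + 1)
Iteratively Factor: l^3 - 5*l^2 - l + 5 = (l - 1)*(l^2 - 4*l - 5) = (l - 1)*(l + 1)*(l - 5)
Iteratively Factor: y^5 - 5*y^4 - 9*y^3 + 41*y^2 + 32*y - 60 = (y + 2)*(y^4 - 7*y^3 + 5*y^2 + 31*y - 30) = (y - 3)*(y + 2)*(y^3 - 4*y^2 - 7*y + 10) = (y - 5)*(y - 3)*(y + 2)*(y^2 + y - 2) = (y - 5)*(y - 3)*(y - 1)*(y + 2)*(y + 2)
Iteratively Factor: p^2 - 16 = (p - 4)*(p + 4)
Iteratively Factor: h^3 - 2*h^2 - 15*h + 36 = (h + 4)*(h^2 - 6*h + 9) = (h - 3)*(h + 4)*(h - 3)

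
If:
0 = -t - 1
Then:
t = -1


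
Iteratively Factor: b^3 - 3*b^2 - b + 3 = (b - 1)*(b^2 - 2*b - 3) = (b - 3)*(b - 1)*(b + 1)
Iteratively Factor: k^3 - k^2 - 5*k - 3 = (k - 3)*(k^2 + 2*k + 1) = (k - 3)*(k + 1)*(k + 1)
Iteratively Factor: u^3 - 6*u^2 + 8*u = (u - 4)*(u^2 - 2*u) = u*(u - 4)*(u - 2)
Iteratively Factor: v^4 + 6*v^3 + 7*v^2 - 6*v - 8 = (v - 1)*(v^3 + 7*v^2 + 14*v + 8) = (v - 1)*(v + 4)*(v^2 + 3*v + 2) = (v - 1)*(v + 2)*(v + 4)*(v + 1)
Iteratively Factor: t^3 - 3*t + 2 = (t + 2)*(t^2 - 2*t + 1) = (t - 1)*(t + 2)*(t - 1)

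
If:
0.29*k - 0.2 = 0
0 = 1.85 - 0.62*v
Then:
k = 0.69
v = 2.98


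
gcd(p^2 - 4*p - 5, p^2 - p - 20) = p - 5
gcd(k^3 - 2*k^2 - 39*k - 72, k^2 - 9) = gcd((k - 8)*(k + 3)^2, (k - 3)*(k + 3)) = k + 3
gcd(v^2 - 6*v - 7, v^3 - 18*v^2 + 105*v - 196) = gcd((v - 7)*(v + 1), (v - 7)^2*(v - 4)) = v - 7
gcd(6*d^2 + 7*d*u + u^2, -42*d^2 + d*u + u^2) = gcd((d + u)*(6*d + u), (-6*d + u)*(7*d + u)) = 1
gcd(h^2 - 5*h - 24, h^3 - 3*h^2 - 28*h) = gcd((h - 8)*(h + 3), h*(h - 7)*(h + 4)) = 1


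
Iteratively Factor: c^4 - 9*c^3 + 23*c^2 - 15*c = (c - 5)*(c^3 - 4*c^2 + 3*c) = (c - 5)*(c - 3)*(c^2 - c) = (c - 5)*(c - 3)*(c - 1)*(c)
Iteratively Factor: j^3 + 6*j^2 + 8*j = (j + 2)*(j^2 + 4*j) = j*(j + 2)*(j + 4)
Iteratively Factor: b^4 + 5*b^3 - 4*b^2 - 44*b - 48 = (b + 4)*(b^3 + b^2 - 8*b - 12) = (b + 2)*(b + 4)*(b^2 - b - 6) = (b + 2)^2*(b + 4)*(b - 3)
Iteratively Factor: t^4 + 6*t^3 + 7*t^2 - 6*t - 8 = (t + 4)*(t^3 + 2*t^2 - t - 2) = (t - 1)*(t + 4)*(t^2 + 3*t + 2) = (t - 1)*(t + 1)*(t + 4)*(t + 2)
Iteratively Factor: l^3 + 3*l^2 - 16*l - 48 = (l + 3)*(l^2 - 16) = (l - 4)*(l + 3)*(l + 4)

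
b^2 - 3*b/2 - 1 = (b - 2)*(b + 1/2)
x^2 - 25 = (x - 5)*(x + 5)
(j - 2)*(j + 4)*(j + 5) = j^3 + 7*j^2 + 2*j - 40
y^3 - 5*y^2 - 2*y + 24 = (y - 4)*(y - 3)*(y + 2)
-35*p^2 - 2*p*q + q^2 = (-7*p + q)*(5*p + q)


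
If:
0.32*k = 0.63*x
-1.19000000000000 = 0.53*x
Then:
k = -4.42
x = -2.25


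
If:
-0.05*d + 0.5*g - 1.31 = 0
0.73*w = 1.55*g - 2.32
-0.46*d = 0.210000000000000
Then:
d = -0.46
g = 2.57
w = 2.29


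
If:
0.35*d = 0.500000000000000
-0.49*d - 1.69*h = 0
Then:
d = 1.43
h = -0.41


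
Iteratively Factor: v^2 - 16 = (v + 4)*(v - 4)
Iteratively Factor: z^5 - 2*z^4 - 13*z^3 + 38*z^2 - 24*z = (z - 1)*(z^4 - z^3 - 14*z^2 + 24*z) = (z - 1)*(z + 4)*(z^3 - 5*z^2 + 6*z) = z*(z - 1)*(z + 4)*(z^2 - 5*z + 6) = z*(z - 3)*(z - 1)*(z + 4)*(z - 2)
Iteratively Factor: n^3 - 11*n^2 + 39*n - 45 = (n - 3)*(n^2 - 8*n + 15) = (n - 3)^2*(n - 5)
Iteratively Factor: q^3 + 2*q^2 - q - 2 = (q + 2)*(q^2 - 1) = (q - 1)*(q + 2)*(q + 1)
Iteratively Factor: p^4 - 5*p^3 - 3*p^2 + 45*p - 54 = (p + 3)*(p^3 - 8*p^2 + 21*p - 18) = (p - 2)*(p + 3)*(p^2 - 6*p + 9) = (p - 3)*(p - 2)*(p + 3)*(p - 3)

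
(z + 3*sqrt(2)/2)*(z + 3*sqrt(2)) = z^2 + 9*sqrt(2)*z/2 + 9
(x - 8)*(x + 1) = x^2 - 7*x - 8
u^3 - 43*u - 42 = (u - 7)*(u + 1)*(u + 6)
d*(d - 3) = d^2 - 3*d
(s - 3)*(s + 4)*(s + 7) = s^3 + 8*s^2 - 5*s - 84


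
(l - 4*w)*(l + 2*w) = l^2 - 2*l*w - 8*w^2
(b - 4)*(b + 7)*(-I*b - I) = -I*b^3 - 4*I*b^2 + 25*I*b + 28*I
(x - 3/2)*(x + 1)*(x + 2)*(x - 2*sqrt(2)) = x^4 - 2*sqrt(2)*x^3 + 3*x^3/2 - 3*sqrt(2)*x^2 - 5*x^2/2 - 3*x + 5*sqrt(2)*x + 6*sqrt(2)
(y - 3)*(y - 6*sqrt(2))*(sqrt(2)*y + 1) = sqrt(2)*y^3 - 11*y^2 - 3*sqrt(2)*y^2 - 6*sqrt(2)*y + 33*y + 18*sqrt(2)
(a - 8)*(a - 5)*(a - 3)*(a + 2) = a^4 - 14*a^3 + 47*a^2 + 38*a - 240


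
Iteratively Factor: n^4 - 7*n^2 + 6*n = (n + 3)*(n^3 - 3*n^2 + 2*n) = (n - 2)*(n + 3)*(n^2 - n) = (n - 2)*(n - 1)*(n + 3)*(n)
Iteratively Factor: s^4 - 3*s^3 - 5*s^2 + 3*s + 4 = (s - 1)*(s^3 - 2*s^2 - 7*s - 4) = (s - 1)*(s + 1)*(s^2 - 3*s - 4) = (s - 1)*(s + 1)^2*(s - 4)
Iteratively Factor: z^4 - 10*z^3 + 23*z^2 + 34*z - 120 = (z + 2)*(z^3 - 12*z^2 + 47*z - 60) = (z - 3)*(z + 2)*(z^2 - 9*z + 20) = (z - 5)*(z - 3)*(z + 2)*(z - 4)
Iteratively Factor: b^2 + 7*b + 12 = (b + 3)*(b + 4)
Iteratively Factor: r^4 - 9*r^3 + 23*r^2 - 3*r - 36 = (r - 3)*(r^3 - 6*r^2 + 5*r + 12) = (r - 3)^2*(r^2 - 3*r - 4) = (r - 3)^2*(r + 1)*(r - 4)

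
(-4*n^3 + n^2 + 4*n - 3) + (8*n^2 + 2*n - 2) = -4*n^3 + 9*n^2 + 6*n - 5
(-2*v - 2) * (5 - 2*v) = 4*v^2 - 6*v - 10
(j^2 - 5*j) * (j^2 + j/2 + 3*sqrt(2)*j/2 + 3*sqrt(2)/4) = j^4 - 9*j^3/2 + 3*sqrt(2)*j^3/2 - 27*sqrt(2)*j^2/4 - 5*j^2/2 - 15*sqrt(2)*j/4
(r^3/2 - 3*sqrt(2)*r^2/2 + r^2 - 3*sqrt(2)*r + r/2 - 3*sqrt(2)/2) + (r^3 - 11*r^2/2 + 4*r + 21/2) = 3*r^3/2 - 9*r^2/2 - 3*sqrt(2)*r^2/2 - 3*sqrt(2)*r + 9*r/2 - 3*sqrt(2)/2 + 21/2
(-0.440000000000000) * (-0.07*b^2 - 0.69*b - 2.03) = 0.0308*b^2 + 0.3036*b + 0.8932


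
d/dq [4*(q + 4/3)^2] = 8*q + 32/3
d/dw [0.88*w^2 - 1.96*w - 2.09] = 1.76*w - 1.96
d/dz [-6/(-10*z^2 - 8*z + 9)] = 24*(-5*z - 2)/(10*z^2 + 8*z - 9)^2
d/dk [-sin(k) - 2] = -cos(k)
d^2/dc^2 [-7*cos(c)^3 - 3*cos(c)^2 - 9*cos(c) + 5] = 57*cos(c)/4 + 6*cos(2*c) + 63*cos(3*c)/4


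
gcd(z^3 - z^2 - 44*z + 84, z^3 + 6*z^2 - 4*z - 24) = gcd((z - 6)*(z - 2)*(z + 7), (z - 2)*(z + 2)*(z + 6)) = z - 2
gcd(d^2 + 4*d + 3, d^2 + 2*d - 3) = d + 3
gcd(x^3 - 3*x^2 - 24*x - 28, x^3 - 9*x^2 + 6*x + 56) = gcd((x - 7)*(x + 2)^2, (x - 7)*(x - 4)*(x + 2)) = x^2 - 5*x - 14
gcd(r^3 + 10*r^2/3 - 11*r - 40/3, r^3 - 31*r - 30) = r^2 + 6*r + 5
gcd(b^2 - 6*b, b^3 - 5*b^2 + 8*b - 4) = 1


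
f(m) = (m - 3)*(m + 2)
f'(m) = 2*m - 1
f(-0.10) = -5.89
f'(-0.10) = -1.20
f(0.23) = -6.18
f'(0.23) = -0.54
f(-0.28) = -5.64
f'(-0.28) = -1.56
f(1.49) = -5.27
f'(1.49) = 1.98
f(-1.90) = -0.49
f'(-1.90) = -4.80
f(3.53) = 2.93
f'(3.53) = 6.06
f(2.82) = -0.87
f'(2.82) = 4.64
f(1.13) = -5.85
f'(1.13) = 1.26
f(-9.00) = 84.00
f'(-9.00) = -19.00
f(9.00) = 66.00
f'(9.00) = 17.00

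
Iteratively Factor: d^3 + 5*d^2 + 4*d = (d)*(d^2 + 5*d + 4) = d*(d + 4)*(d + 1)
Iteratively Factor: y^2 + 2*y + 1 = (y + 1)*(y + 1)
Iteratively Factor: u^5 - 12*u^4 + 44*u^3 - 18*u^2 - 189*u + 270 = (u - 5)*(u^4 - 7*u^3 + 9*u^2 + 27*u - 54) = (u - 5)*(u - 3)*(u^3 - 4*u^2 - 3*u + 18) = (u - 5)*(u - 3)*(u + 2)*(u^2 - 6*u + 9) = (u - 5)*(u - 3)^2*(u + 2)*(u - 3)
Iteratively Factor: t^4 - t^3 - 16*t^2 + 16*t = (t)*(t^3 - t^2 - 16*t + 16) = t*(t + 4)*(t^2 - 5*t + 4) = t*(t - 1)*(t + 4)*(t - 4)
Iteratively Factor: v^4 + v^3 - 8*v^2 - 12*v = (v + 2)*(v^3 - v^2 - 6*v) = v*(v + 2)*(v^2 - v - 6) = v*(v + 2)^2*(v - 3)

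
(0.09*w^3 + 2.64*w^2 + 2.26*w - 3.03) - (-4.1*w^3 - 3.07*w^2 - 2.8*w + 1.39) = 4.19*w^3 + 5.71*w^2 + 5.06*w - 4.42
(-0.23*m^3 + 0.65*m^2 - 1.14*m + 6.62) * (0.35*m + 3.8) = -0.0805*m^4 - 0.6465*m^3 + 2.071*m^2 - 2.015*m + 25.156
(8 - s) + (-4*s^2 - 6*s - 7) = -4*s^2 - 7*s + 1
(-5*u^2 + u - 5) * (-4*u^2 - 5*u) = 20*u^4 + 21*u^3 + 15*u^2 + 25*u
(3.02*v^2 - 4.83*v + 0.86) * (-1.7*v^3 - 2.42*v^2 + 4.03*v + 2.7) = -5.134*v^5 + 0.902600000000001*v^4 + 22.3972*v^3 - 13.3921*v^2 - 9.5752*v + 2.322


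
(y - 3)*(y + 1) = y^2 - 2*y - 3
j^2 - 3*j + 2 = (j - 2)*(j - 1)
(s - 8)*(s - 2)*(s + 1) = s^3 - 9*s^2 + 6*s + 16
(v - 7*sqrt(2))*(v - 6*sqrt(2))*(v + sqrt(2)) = v^3 - 12*sqrt(2)*v^2 + 58*v + 84*sqrt(2)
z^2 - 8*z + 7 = (z - 7)*(z - 1)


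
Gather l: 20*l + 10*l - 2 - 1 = 30*l - 3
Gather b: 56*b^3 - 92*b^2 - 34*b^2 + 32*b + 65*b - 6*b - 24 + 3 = 56*b^3 - 126*b^2 + 91*b - 21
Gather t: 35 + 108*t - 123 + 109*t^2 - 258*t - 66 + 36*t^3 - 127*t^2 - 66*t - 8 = 36*t^3 - 18*t^2 - 216*t - 162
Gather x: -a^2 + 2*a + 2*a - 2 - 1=-a^2 + 4*a - 3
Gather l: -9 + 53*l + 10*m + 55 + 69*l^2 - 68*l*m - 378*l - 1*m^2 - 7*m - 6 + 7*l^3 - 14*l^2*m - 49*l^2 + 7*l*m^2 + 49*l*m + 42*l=7*l^3 + l^2*(20 - 14*m) + l*(7*m^2 - 19*m - 283) - m^2 + 3*m + 40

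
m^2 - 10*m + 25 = (m - 5)^2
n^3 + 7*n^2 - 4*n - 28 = (n - 2)*(n + 2)*(n + 7)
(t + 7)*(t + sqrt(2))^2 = t^3 + 2*sqrt(2)*t^2 + 7*t^2 + 2*t + 14*sqrt(2)*t + 14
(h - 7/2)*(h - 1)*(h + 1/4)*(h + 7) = h^4 + 11*h^3/4 - 219*h^2/8 + 35*h/2 + 49/8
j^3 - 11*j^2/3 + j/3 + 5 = (j - 3)*(j - 5/3)*(j + 1)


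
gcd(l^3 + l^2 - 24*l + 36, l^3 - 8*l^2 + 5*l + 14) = l - 2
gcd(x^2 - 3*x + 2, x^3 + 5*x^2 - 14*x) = x - 2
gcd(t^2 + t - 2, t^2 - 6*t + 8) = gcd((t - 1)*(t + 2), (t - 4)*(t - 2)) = 1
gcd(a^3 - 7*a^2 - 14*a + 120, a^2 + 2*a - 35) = a - 5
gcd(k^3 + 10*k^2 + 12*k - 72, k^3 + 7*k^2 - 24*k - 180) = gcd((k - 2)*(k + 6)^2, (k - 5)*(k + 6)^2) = k^2 + 12*k + 36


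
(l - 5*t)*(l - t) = l^2 - 6*l*t + 5*t^2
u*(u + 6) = u^2 + 6*u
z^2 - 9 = (z - 3)*(z + 3)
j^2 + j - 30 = (j - 5)*(j + 6)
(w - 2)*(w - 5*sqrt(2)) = w^2 - 5*sqrt(2)*w - 2*w + 10*sqrt(2)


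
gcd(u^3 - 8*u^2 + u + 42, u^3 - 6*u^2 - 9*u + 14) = u^2 - 5*u - 14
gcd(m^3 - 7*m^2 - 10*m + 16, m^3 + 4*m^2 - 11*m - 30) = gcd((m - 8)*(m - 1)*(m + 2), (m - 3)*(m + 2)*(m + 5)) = m + 2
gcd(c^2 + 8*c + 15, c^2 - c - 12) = c + 3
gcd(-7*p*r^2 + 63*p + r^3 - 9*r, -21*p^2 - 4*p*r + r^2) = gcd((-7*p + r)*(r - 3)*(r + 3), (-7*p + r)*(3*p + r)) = 7*p - r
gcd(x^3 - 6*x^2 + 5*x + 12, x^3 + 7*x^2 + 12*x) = 1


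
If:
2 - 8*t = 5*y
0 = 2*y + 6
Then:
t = 17/8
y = -3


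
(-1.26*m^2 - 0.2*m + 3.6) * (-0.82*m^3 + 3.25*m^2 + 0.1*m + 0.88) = 1.0332*m^5 - 3.931*m^4 - 3.728*m^3 + 10.5712*m^2 + 0.184*m + 3.168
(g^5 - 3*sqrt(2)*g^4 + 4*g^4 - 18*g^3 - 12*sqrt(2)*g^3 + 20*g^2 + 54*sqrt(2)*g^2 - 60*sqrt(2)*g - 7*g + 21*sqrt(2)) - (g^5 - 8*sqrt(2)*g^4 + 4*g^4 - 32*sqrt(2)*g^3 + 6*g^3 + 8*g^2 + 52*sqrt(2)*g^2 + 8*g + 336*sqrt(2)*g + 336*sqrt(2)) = 5*sqrt(2)*g^4 - 24*g^3 + 20*sqrt(2)*g^3 + 2*sqrt(2)*g^2 + 12*g^2 - 396*sqrt(2)*g - 15*g - 315*sqrt(2)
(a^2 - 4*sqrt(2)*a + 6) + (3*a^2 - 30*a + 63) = 4*a^2 - 30*a - 4*sqrt(2)*a + 69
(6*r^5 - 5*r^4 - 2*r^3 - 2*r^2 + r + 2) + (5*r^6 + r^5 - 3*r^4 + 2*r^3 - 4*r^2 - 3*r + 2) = 5*r^6 + 7*r^5 - 8*r^4 - 6*r^2 - 2*r + 4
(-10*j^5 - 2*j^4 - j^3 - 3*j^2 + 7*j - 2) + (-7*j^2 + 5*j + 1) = -10*j^5 - 2*j^4 - j^3 - 10*j^2 + 12*j - 1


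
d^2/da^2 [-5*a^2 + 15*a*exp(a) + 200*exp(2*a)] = 15*a*exp(a) + 800*exp(2*a) + 30*exp(a) - 10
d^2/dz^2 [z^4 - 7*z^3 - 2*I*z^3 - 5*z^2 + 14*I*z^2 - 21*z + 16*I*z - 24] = 12*z^2 + z*(-42 - 12*I) - 10 + 28*I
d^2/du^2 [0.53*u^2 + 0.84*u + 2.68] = 1.06000000000000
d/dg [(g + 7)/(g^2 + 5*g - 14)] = -1/(g^2 - 4*g + 4)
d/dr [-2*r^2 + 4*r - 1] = 4 - 4*r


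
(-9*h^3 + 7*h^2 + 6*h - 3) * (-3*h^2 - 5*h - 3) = 27*h^5 + 24*h^4 - 26*h^3 - 42*h^2 - 3*h + 9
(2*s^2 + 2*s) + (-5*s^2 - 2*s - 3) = -3*s^2 - 3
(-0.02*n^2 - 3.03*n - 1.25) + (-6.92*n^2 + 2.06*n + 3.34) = -6.94*n^2 - 0.97*n + 2.09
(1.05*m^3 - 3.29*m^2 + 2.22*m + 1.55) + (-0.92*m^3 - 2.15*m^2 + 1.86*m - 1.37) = 0.13*m^3 - 5.44*m^2 + 4.08*m + 0.18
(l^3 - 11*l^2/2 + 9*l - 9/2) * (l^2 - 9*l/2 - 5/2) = l^5 - 10*l^4 + 125*l^3/4 - 125*l^2/4 - 9*l/4 + 45/4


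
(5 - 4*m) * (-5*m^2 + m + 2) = 20*m^3 - 29*m^2 - 3*m + 10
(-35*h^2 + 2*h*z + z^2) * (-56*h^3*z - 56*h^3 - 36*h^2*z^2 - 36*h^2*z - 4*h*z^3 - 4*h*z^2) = 1960*h^5*z + 1960*h^5 + 1148*h^4*z^2 + 1148*h^4*z + 12*h^3*z^3 + 12*h^3*z^2 - 44*h^2*z^4 - 44*h^2*z^3 - 4*h*z^5 - 4*h*z^4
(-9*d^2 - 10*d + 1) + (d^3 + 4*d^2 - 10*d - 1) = d^3 - 5*d^2 - 20*d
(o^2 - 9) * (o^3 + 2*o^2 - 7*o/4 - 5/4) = o^5 + 2*o^4 - 43*o^3/4 - 77*o^2/4 + 63*o/4 + 45/4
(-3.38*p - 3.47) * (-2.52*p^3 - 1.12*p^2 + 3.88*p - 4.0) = 8.5176*p^4 + 12.53*p^3 - 9.228*p^2 + 0.0564*p + 13.88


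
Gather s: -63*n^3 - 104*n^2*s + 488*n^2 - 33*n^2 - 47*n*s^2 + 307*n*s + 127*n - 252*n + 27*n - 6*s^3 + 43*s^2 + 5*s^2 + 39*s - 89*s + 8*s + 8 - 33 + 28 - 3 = -63*n^3 + 455*n^2 - 98*n - 6*s^3 + s^2*(48 - 47*n) + s*(-104*n^2 + 307*n - 42)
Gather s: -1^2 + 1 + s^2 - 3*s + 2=s^2 - 3*s + 2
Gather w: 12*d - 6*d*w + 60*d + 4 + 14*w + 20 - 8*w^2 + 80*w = 72*d - 8*w^2 + w*(94 - 6*d) + 24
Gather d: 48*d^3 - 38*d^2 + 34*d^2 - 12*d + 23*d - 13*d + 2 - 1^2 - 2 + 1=48*d^3 - 4*d^2 - 2*d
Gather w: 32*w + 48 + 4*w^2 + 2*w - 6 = 4*w^2 + 34*w + 42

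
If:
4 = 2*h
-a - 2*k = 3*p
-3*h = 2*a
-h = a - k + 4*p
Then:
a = -3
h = 2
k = 9/11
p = 5/11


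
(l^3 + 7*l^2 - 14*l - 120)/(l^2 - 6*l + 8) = (l^2 + 11*l + 30)/(l - 2)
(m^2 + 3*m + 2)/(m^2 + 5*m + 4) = (m + 2)/(m + 4)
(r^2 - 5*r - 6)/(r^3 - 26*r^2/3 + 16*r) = 3*(r + 1)/(r*(3*r - 8))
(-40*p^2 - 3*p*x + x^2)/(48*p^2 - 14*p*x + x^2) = (5*p + x)/(-6*p + x)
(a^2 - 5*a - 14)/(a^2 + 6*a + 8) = (a - 7)/(a + 4)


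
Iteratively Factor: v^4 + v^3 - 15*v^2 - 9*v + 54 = (v - 3)*(v^3 + 4*v^2 - 3*v - 18) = (v - 3)*(v + 3)*(v^2 + v - 6) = (v - 3)*(v - 2)*(v + 3)*(v + 3)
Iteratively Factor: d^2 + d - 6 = (d - 2)*(d + 3)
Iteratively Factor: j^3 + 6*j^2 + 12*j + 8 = (j + 2)*(j^2 + 4*j + 4) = (j + 2)^2*(j + 2)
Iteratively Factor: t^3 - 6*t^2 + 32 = (t + 2)*(t^2 - 8*t + 16) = (t - 4)*(t + 2)*(t - 4)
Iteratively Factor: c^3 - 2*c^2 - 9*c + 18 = (c - 2)*(c^2 - 9) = (c - 3)*(c - 2)*(c + 3)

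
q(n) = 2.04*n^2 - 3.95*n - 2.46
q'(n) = 4.08*n - 3.95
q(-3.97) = 45.37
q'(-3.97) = -20.15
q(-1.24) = 5.57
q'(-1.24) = -9.01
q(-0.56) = 0.39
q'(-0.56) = -6.23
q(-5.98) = 94.11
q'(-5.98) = -28.35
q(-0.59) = 0.58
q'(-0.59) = -6.36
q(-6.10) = 97.54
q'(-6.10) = -28.84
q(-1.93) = 12.76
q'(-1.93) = -11.82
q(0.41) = -3.74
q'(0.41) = -2.28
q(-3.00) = 27.75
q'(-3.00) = -16.19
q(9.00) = 127.23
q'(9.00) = 32.77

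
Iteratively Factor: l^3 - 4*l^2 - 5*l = (l)*(l^2 - 4*l - 5) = l*(l + 1)*(l - 5)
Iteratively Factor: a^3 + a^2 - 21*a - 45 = (a + 3)*(a^2 - 2*a - 15) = (a + 3)^2*(a - 5)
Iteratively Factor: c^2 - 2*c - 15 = (c - 5)*(c + 3)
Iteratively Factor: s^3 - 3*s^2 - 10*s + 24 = (s + 3)*(s^2 - 6*s + 8) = (s - 2)*(s + 3)*(s - 4)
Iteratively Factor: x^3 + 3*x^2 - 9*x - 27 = (x - 3)*(x^2 + 6*x + 9) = (x - 3)*(x + 3)*(x + 3)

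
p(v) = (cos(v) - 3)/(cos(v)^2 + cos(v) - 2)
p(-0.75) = 3.09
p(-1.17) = 1.79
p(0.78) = 2.92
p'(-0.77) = 5.68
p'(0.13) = -1213.75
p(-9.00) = 1.88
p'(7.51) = -1.14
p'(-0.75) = 6.16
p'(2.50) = 0.57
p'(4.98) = 0.87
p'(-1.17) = 1.38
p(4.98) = 1.64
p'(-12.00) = -14.56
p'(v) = (2*sin(v)*cos(v) + sin(v))*(cos(v) - 3)/(cos(v)^2 + cos(v) - 2)^2 - sin(v)/(cos(v)^2 + cos(v) - 2)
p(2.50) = 1.76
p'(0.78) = -5.45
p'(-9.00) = -0.50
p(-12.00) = 4.86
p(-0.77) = 2.98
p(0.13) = 79.56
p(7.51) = 1.72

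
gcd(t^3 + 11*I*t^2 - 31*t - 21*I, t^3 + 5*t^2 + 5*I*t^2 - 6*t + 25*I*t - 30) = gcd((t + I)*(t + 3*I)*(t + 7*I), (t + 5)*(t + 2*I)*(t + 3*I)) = t + 3*I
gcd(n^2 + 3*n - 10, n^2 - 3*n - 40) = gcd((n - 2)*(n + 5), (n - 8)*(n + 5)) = n + 5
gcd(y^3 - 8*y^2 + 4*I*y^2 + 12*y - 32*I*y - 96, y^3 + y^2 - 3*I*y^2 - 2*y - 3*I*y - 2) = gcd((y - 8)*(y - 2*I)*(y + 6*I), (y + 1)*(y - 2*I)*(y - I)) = y - 2*I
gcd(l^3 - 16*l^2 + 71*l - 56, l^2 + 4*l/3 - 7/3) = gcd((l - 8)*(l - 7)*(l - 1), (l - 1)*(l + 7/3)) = l - 1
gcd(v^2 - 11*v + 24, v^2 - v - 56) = v - 8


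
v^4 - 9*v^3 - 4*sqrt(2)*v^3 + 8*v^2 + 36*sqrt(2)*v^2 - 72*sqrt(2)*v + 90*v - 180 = (v - 6)*(v - 3)*(v - 5*sqrt(2))*(v + sqrt(2))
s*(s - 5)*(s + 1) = s^3 - 4*s^2 - 5*s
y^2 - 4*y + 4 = (y - 2)^2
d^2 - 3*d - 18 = (d - 6)*(d + 3)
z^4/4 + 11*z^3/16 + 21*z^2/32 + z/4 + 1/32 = (z/4 + 1/4)*(z + 1/4)*(z + 1/2)*(z + 1)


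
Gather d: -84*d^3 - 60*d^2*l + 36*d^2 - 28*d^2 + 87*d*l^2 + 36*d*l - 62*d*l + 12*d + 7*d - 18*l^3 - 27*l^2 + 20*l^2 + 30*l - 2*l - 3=-84*d^3 + d^2*(8 - 60*l) + d*(87*l^2 - 26*l + 19) - 18*l^3 - 7*l^2 + 28*l - 3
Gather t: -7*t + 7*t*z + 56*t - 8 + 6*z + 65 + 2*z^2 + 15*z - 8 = t*(7*z + 49) + 2*z^2 + 21*z + 49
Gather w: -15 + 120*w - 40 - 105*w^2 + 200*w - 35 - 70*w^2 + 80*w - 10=-175*w^2 + 400*w - 100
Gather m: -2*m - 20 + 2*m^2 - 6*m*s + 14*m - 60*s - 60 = 2*m^2 + m*(12 - 6*s) - 60*s - 80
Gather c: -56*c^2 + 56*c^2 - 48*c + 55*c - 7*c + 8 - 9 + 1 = 0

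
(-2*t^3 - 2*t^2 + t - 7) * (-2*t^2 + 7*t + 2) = 4*t^5 - 10*t^4 - 20*t^3 + 17*t^2 - 47*t - 14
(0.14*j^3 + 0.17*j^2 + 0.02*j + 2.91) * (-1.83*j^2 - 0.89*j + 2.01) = -0.2562*j^5 - 0.4357*j^4 + 0.0935*j^3 - 5.0014*j^2 - 2.5497*j + 5.8491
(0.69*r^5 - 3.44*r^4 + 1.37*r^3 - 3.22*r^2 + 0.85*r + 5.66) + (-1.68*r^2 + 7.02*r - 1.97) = 0.69*r^5 - 3.44*r^4 + 1.37*r^3 - 4.9*r^2 + 7.87*r + 3.69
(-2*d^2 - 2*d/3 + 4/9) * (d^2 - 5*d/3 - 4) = -2*d^4 + 8*d^3/3 + 86*d^2/9 + 52*d/27 - 16/9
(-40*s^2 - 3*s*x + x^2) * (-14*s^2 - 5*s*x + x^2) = 560*s^4 + 242*s^3*x - 39*s^2*x^2 - 8*s*x^3 + x^4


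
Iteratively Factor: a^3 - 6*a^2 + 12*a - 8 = (a - 2)*(a^2 - 4*a + 4) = (a - 2)^2*(a - 2)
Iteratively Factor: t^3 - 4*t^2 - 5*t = (t)*(t^2 - 4*t - 5) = t*(t - 5)*(t + 1)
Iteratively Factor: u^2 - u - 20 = (u - 5)*(u + 4)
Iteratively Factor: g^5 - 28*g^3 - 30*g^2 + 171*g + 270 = (g - 5)*(g^4 + 5*g^3 - 3*g^2 - 45*g - 54) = (g - 5)*(g + 2)*(g^3 + 3*g^2 - 9*g - 27) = (g - 5)*(g + 2)*(g + 3)*(g^2 - 9) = (g - 5)*(g - 3)*(g + 2)*(g + 3)*(g + 3)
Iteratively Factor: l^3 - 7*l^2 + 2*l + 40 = (l - 4)*(l^2 - 3*l - 10) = (l - 5)*(l - 4)*(l + 2)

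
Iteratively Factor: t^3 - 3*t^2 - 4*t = (t + 1)*(t^2 - 4*t) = t*(t + 1)*(t - 4)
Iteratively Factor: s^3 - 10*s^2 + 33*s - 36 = (s - 3)*(s^2 - 7*s + 12) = (s - 3)^2*(s - 4)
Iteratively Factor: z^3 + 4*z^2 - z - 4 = (z + 1)*(z^2 + 3*z - 4) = (z + 1)*(z + 4)*(z - 1)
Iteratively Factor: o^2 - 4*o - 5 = (o + 1)*(o - 5)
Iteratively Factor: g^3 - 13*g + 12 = (g + 4)*(g^2 - 4*g + 3) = (g - 1)*(g + 4)*(g - 3)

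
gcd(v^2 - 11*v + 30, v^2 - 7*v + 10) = v - 5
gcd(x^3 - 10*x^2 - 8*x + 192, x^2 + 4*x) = x + 4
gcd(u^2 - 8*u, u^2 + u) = u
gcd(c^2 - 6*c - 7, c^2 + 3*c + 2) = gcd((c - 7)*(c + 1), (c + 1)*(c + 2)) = c + 1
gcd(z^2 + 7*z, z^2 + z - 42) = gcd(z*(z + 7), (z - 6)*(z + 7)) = z + 7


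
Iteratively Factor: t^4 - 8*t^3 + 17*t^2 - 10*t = (t - 5)*(t^3 - 3*t^2 + 2*t) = t*(t - 5)*(t^2 - 3*t + 2) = t*(t - 5)*(t - 2)*(t - 1)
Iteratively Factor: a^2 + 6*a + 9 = (a + 3)*(a + 3)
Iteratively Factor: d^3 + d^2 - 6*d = (d - 2)*(d^2 + 3*d) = d*(d - 2)*(d + 3)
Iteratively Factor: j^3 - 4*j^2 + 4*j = (j - 2)*(j^2 - 2*j) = j*(j - 2)*(j - 2)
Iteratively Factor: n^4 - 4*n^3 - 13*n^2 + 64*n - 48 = (n - 3)*(n^3 - n^2 - 16*n + 16) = (n - 3)*(n - 1)*(n^2 - 16) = (n - 3)*(n - 1)*(n + 4)*(n - 4)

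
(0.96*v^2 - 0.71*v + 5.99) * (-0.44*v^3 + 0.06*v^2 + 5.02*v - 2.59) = -0.4224*v^5 + 0.37*v^4 + 2.141*v^3 - 5.6912*v^2 + 31.9087*v - 15.5141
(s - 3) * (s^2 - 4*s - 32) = s^3 - 7*s^2 - 20*s + 96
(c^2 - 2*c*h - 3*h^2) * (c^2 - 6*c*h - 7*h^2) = c^4 - 8*c^3*h + 2*c^2*h^2 + 32*c*h^3 + 21*h^4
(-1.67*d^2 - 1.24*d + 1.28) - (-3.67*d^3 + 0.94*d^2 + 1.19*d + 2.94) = 3.67*d^3 - 2.61*d^2 - 2.43*d - 1.66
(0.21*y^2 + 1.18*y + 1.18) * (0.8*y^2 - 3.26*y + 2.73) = 0.168*y^4 + 0.2594*y^3 - 2.3295*y^2 - 0.6254*y + 3.2214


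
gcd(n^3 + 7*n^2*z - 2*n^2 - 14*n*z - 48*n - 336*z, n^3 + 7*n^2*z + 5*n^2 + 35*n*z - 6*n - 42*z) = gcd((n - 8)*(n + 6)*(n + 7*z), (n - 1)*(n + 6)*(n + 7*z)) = n^2 + 7*n*z + 6*n + 42*z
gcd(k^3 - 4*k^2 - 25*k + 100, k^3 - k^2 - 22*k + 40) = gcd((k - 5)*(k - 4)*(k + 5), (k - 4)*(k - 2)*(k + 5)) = k^2 + k - 20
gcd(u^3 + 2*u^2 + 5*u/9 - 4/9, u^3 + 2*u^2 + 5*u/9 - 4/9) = u^3 + 2*u^2 + 5*u/9 - 4/9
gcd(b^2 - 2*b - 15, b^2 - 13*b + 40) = b - 5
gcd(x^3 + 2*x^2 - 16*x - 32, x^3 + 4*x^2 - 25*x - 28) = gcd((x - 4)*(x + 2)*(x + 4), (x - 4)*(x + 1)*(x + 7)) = x - 4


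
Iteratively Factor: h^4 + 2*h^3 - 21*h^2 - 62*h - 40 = (h + 1)*(h^3 + h^2 - 22*h - 40) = (h - 5)*(h + 1)*(h^2 + 6*h + 8) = (h - 5)*(h + 1)*(h + 2)*(h + 4)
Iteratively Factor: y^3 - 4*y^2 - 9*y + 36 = (y + 3)*(y^2 - 7*y + 12) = (y - 3)*(y + 3)*(y - 4)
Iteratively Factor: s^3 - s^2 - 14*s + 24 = (s - 2)*(s^2 + s - 12) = (s - 3)*(s - 2)*(s + 4)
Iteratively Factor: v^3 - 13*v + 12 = (v + 4)*(v^2 - 4*v + 3) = (v - 1)*(v + 4)*(v - 3)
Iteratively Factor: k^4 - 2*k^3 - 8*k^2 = (k)*(k^3 - 2*k^2 - 8*k) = k^2*(k^2 - 2*k - 8) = k^2*(k - 4)*(k + 2)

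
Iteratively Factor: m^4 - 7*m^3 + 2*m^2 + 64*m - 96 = (m - 2)*(m^3 - 5*m^2 - 8*m + 48) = (m - 4)*(m - 2)*(m^2 - m - 12) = (m - 4)^2*(m - 2)*(m + 3)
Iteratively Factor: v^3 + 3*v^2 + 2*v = (v)*(v^2 + 3*v + 2) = v*(v + 2)*(v + 1)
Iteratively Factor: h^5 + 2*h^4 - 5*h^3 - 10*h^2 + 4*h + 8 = (h + 1)*(h^4 + h^3 - 6*h^2 - 4*h + 8) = (h - 2)*(h + 1)*(h^3 + 3*h^2 - 4) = (h - 2)*(h + 1)*(h + 2)*(h^2 + h - 2) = (h - 2)*(h + 1)*(h + 2)^2*(h - 1)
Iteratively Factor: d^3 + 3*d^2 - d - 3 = (d + 3)*(d^2 - 1) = (d - 1)*(d + 3)*(d + 1)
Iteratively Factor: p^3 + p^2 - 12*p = (p + 4)*(p^2 - 3*p) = (p - 3)*(p + 4)*(p)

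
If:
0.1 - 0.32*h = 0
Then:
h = 0.31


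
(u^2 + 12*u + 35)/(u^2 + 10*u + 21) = (u + 5)/(u + 3)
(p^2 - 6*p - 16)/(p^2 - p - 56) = (p + 2)/(p + 7)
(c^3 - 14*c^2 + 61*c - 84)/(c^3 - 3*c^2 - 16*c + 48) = (c - 7)/(c + 4)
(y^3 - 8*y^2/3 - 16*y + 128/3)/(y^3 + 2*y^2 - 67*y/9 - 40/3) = 3*(y^2 - 16)/(3*y^2 + 14*y + 15)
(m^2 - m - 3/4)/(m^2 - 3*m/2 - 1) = (m - 3/2)/(m - 2)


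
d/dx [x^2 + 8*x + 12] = 2*x + 8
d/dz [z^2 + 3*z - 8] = 2*z + 3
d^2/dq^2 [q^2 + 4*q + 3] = 2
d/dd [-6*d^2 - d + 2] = -12*d - 1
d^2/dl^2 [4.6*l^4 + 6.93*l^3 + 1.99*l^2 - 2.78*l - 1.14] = 55.2*l^2 + 41.58*l + 3.98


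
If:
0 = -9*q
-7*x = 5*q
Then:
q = 0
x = 0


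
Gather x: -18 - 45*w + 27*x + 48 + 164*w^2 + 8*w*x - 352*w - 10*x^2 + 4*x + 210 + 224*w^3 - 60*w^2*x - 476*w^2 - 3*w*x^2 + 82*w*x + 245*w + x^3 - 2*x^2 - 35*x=224*w^3 - 312*w^2 - 152*w + x^3 + x^2*(-3*w - 12) + x*(-60*w^2 + 90*w - 4) + 240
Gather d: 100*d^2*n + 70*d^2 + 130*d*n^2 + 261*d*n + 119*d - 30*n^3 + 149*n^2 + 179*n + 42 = d^2*(100*n + 70) + d*(130*n^2 + 261*n + 119) - 30*n^3 + 149*n^2 + 179*n + 42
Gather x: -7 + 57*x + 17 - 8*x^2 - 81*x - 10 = -8*x^2 - 24*x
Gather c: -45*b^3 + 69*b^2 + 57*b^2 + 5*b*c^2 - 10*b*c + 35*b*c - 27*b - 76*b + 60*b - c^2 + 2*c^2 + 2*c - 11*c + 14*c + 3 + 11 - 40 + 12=-45*b^3 + 126*b^2 - 43*b + c^2*(5*b + 1) + c*(25*b + 5) - 14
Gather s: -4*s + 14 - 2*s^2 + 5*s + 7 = -2*s^2 + s + 21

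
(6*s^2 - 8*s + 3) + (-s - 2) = 6*s^2 - 9*s + 1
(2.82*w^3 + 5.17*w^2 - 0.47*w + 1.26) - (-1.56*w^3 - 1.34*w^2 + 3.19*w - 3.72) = 4.38*w^3 + 6.51*w^2 - 3.66*w + 4.98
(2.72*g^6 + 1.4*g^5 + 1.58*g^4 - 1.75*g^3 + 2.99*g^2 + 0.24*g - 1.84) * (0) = 0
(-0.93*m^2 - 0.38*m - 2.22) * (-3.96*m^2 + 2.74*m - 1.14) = 3.6828*m^4 - 1.0434*m^3 + 8.8102*m^2 - 5.6496*m + 2.5308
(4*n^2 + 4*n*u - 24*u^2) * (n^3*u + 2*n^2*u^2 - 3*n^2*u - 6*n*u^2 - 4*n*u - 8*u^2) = 4*n^5*u + 12*n^4*u^2 - 12*n^4*u - 16*n^3*u^3 - 36*n^3*u^2 - 16*n^3*u - 48*n^2*u^4 + 48*n^2*u^3 - 48*n^2*u^2 + 144*n*u^4 + 64*n*u^3 + 192*u^4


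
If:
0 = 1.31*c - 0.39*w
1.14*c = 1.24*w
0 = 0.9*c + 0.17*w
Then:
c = 0.00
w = 0.00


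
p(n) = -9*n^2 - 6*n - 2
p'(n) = -18*n - 6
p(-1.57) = -14.76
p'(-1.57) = 22.26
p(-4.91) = -189.51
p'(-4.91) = 82.38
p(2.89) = -94.51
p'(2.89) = -58.02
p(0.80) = -12.56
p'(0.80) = -20.40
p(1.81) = -42.34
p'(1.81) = -38.58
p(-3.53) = -92.97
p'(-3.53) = 57.54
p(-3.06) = -67.91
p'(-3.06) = 49.08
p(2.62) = -79.50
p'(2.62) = -53.16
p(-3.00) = -65.00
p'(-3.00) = 48.00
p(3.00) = -101.00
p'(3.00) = -60.00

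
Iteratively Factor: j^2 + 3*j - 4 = (j + 4)*(j - 1)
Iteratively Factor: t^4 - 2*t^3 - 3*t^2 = (t - 3)*(t^3 + t^2) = (t - 3)*(t + 1)*(t^2) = t*(t - 3)*(t + 1)*(t)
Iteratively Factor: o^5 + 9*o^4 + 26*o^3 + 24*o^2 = (o + 3)*(o^4 + 6*o^3 + 8*o^2) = (o + 3)*(o + 4)*(o^3 + 2*o^2) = o*(o + 3)*(o + 4)*(o^2 + 2*o) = o^2*(o + 3)*(o + 4)*(o + 2)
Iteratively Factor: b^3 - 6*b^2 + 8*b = (b - 2)*(b^2 - 4*b) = (b - 4)*(b - 2)*(b)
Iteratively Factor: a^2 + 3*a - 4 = (a + 4)*(a - 1)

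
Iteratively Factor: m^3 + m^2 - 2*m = (m)*(m^2 + m - 2) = m*(m - 1)*(m + 2)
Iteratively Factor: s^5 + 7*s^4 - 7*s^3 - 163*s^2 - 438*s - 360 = (s + 3)*(s^4 + 4*s^3 - 19*s^2 - 106*s - 120) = (s + 2)*(s + 3)*(s^3 + 2*s^2 - 23*s - 60) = (s - 5)*(s + 2)*(s + 3)*(s^2 + 7*s + 12) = (s - 5)*(s + 2)*(s + 3)*(s + 4)*(s + 3)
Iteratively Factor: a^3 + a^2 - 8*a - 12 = (a + 2)*(a^2 - a - 6) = (a - 3)*(a + 2)*(a + 2)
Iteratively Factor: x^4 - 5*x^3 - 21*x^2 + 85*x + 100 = (x + 1)*(x^3 - 6*x^2 - 15*x + 100) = (x + 1)*(x + 4)*(x^2 - 10*x + 25) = (x - 5)*(x + 1)*(x + 4)*(x - 5)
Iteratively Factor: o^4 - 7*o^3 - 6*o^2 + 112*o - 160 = (o - 2)*(o^3 - 5*o^2 - 16*o + 80) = (o - 2)*(o + 4)*(o^2 - 9*o + 20) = (o - 5)*(o - 2)*(o + 4)*(o - 4)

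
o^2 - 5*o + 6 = (o - 3)*(o - 2)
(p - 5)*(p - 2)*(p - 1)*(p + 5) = p^4 - 3*p^3 - 23*p^2 + 75*p - 50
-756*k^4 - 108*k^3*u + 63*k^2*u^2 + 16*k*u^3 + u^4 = (-3*k + u)*(6*k + u)^2*(7*k + u)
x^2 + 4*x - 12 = (x - 2)*(x + 6)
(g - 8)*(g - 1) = g^2 - 9*g + 8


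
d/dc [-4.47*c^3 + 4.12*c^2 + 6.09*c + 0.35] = -13.41*c^2 + 8.24*c + 6.09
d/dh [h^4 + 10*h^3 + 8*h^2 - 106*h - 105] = 4*h^3 + 30*h^2 + 16*h - 106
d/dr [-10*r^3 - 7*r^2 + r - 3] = -30*r^2 - 14*r + 1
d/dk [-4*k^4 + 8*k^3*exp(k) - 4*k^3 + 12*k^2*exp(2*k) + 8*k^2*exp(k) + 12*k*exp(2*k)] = 8*k^3*exp(k) - 16*k^3 + 24*k^2*exp(2*k) + 32*k^2*exp(k) - 12*k^2 + 48*k*exp(2*k) + 16*k*exp(k) + 12*exp(2*k)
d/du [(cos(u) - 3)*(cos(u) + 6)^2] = -3*(cos(u) + 6)*sin(u)*cos(u)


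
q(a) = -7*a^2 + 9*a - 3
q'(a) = 9 - 14*a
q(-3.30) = -108.93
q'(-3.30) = 55.20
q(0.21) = -1.42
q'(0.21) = 6.06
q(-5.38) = -254.03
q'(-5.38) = 84.32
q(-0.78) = -14.28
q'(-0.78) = 19.92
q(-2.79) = -82.60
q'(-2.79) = 48.06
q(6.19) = -215.50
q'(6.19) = -77.66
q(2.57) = -26.10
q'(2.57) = -26.98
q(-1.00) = -19.00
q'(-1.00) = 23.00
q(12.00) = -903.00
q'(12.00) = -159.00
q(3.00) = -39.00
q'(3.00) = -33.00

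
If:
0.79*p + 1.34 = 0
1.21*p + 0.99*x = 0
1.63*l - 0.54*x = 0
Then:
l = 0.69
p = -1.70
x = 2.07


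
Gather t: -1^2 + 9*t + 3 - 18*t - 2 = -9*t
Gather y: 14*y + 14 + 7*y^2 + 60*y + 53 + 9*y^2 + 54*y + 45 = 16*y^2 + 128*y + 112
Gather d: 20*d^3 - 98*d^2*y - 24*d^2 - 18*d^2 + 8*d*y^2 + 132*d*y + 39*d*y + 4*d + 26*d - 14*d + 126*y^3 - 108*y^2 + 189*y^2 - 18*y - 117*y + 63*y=20*d^3 + d^2*(-98*y - 42) + d*(8*y^2 + 171*y + 16) + 126*y^3 + 81*y^2 - 72*y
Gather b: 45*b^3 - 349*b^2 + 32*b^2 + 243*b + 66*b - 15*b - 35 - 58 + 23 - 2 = 45*b^3 - 317*b^2 + 294*b - 72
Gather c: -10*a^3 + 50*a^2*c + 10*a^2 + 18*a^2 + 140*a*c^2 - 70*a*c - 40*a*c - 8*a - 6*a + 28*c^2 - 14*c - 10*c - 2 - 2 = -10*a^3 + 28*a^2 - 14*a + c^2*(140*a + 28) + c*(50*a^2 - 110*a - 24) - 4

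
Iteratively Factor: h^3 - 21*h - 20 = (h + 1)*(h^2 - h - 20) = (h + 1)*(h + 4)*(h - 5)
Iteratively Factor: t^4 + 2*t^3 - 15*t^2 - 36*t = (t + 3)*(t^3 - t^2 - 12*t) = (t - 4)*(t + 3)*(t^2 + 3*t) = (t - 4)*(t + 3)^2*(t)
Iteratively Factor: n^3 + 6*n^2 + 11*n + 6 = (n + 1)*(n^2 + 5*n + 6) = (n + 1)*(n + 3)*(n + 2)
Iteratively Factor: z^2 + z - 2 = (z + 2)*(z - 1)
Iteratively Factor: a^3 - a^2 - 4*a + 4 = (a - 2)*(a^2 + a - 2) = (a - 2)*(a - 1)*(a + 2)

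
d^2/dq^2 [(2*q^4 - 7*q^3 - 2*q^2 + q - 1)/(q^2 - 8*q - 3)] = 2*(2*q^6 - 48*q^5 + 366*q^4 - 100*q^3 - 417*q^2 - 156*q - 109)/(q^6 - 24*q^5 + 183*q^4 - 368*q^3 - 549*q^2 - 216*q - 27)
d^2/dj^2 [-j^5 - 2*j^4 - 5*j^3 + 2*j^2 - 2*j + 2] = -20*j^3 - 24*j^2 - 30*j + 4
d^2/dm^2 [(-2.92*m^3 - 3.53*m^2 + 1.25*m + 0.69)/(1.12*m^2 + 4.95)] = (3.5527136788005e-15*m^4 + 35.51296*m^3 + 122.615136*m^2 - 470.8638*m - 180.63837)/(1.404928*m^6 + 18.62784*m^4 + 82.3284*m^2 + 121.287375)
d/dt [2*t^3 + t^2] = 2*t*(3*t + 1)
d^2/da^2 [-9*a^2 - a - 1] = -18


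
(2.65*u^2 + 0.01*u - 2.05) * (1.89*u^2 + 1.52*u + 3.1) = 5.0085*u^4 + 4.0469*u^3 + 4.3557*u^2 - 3.085*u - 6.355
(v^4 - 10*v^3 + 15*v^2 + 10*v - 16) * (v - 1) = v^5 - 11*v^4 + 25*v^3 - 5*v^2 - 26*v + 16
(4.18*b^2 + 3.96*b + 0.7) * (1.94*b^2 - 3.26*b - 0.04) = 8.1092*b^4 - 5.9444*b^3 - 11.7188*b^2 - 2.4404*b - 0.028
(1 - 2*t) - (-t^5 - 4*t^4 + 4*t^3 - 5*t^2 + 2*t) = t^5 + 4*t^4 - 4*t^3 + 5*t^2 - 4*t + 1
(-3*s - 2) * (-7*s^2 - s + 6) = 21*s^3 + 17*s^2 - 16*s - 12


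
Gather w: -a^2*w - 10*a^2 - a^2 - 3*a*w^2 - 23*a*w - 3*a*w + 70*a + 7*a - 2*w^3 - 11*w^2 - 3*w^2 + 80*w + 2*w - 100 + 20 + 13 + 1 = -11*a^2 + 77*a - 2*w^3 + w^2*(-3*a - 14) + w*(-a^2 - 26*a + 82) - 66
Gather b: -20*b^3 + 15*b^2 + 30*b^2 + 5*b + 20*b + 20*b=-20*b^3 + 45*b^2 + 45*b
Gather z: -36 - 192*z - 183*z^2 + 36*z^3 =36*z^3 - 183*z^2 - 192*z - 36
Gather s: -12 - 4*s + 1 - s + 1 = -5*s - 10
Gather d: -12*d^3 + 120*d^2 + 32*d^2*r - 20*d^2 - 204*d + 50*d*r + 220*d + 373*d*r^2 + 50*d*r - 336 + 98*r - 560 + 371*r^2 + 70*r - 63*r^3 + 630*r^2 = -12*d^3 + d^2*(32*r + 100) + d*(373*r^2 + 100*r + 16) - 63*r^3 + 1001*r^2 + 168*r - 896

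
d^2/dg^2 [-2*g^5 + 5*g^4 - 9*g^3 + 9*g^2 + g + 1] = -40*g^3 + 60*g^2 - 54*g + 18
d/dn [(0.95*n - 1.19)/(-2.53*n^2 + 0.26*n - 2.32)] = (2.4035*n^2 - 6.0214*n - 1.8946)/(6.4009*n^4 - 1.3156*n^3 + 11.8068*n^2 - 1.2064*n + 5.3824)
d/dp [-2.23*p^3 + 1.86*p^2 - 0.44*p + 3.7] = -6.69*p^2 + 3.72*p - 0.44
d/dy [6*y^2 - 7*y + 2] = 12*y - 7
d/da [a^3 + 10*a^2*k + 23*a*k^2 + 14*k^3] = 3*a^2 + 20*a*k + 23*k^2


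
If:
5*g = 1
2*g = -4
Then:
No Solution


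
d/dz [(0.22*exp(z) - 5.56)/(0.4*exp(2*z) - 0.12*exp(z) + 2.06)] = (-0.088*exp(2*z) + 4.448*exp(z) - 0.214)*exp(z)/(0.16*exp(4*z) - 0.096*exp(3*z) + 1.6624*exp(2*z) - 0.4944*exp(z) + 4.2436)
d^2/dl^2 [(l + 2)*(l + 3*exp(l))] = 3*l*exp(l) + 12*exp(l) + 2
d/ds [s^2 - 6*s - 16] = 2*s - 6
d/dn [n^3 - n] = 3*n^2 - 1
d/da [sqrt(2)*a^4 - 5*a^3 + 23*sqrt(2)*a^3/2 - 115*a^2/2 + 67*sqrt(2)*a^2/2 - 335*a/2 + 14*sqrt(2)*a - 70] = 4*sqrt(2)*a^3 - 15*a^2 + 69*sqrt(2)*a^2/2 - 115*a + 67*sqrt(2)*a - 335/2 + 14*sqrt(2)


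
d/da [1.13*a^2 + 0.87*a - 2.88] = 2.26*a + 0.87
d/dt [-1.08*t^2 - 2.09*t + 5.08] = -2.16*t - 2.09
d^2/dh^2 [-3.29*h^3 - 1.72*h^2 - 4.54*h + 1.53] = -19.74*h - 3.44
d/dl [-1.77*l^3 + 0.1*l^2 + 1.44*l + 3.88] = -5.31*l^2 + 0.2*l + 1.44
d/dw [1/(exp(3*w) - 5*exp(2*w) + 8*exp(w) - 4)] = (-3*exp(2*w) + 10*exp(w) - 8)*exp(w)/(exp(3*w) - 5*exp(2*w) + 8*exp(w) - 4)^2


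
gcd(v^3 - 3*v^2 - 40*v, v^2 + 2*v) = v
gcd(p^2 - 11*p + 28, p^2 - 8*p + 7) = p - 7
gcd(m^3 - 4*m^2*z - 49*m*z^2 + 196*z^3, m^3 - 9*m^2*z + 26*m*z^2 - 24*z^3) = -m + 4*z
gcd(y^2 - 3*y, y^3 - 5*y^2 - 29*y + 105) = y - 3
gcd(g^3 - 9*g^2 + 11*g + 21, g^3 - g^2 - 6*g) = g - 3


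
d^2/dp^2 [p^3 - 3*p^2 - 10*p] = 6*p - 6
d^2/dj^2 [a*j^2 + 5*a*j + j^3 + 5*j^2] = 2*a + 6*j + 10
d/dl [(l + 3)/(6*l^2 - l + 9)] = (6*l^2 - l - (l + 3)*(12*l - 1) + 9)/(6*l^2 - l + 9)^2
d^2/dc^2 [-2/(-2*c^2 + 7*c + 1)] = 4*(4*c^2 - 14*c - (4*c - 7)^2 - 2)/(-2*c^2 + 7*c + 1)^3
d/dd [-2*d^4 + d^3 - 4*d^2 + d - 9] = -8*d^3 + 3*d^2 - 8*d + 1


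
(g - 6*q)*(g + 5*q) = g^2 - g*q - 30*q^2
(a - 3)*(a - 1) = a^2 - 4*a + 3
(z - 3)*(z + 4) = z^2 + z - 12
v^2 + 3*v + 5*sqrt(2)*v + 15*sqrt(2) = (v + 3)*(v + 5*sqrt(2))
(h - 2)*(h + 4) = h^2 + 2*h - 8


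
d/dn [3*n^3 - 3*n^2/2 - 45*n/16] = 9*n^2 - 3*n - 45/16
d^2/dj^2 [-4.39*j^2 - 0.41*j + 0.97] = -8.78000000000000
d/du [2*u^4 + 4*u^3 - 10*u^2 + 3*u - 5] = 8*u^3 + 12*u^2 - 20*u + 3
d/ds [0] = 0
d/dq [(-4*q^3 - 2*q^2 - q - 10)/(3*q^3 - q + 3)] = (6*q^4 + 14*q^3 + 56*q^2 - 12*q - 13)/(9*q^6 - 6*q^4 + 18*q^3 + q^2 - 6*q + 9)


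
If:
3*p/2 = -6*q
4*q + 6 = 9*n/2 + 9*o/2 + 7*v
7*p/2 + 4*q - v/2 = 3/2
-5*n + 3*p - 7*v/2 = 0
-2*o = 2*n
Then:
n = -3/40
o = 3/40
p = 3/4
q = -3/16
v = 3/4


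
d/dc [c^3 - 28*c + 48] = 3*c^2 - 28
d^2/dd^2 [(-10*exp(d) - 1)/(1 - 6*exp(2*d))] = (360*exp(4*d) + 144*exp(3*d) + 360*exp(2*d) + 24*exp(d) + 10)*exp(d)/(216*exp(6*d) - 108*exp(4*d) + 18*exp(2*d) - 1)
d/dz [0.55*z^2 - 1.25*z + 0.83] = 1.1*z - 1.25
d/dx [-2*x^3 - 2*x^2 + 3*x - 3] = -6*x^2 - 4*x + 3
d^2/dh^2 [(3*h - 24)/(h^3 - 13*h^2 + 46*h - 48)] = 6*(3*h^2 - 15*h + 19)/(h^6 - 15*h^5 + 93*h^4 - 305*h^3 + 558*h^2 - 540*h + 216)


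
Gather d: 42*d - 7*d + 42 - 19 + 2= 35*d + 25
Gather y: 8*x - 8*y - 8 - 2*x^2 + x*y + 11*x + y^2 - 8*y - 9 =-2*x^2 + 19*x + y^2 + y*(x - 16) - 17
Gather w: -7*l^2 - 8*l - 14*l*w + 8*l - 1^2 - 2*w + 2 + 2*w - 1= -7*l^2 - 14*l*w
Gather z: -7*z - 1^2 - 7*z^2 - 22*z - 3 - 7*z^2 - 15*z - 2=-14*z^2 - 44*z - 6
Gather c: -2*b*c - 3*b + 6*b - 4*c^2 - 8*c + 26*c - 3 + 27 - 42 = 3*b - 4*c^2 + c*(18 - 2*b) - 18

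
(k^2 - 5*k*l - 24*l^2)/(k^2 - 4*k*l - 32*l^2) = (k + 3*l)/(k + 4*l)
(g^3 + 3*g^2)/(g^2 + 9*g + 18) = g^2/(g + 6)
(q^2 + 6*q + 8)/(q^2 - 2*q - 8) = (q + 4)/(q - 4)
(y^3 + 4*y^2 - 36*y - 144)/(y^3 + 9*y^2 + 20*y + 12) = (y^2 - 2*y - 24)/(y^2 + 3*y + 2)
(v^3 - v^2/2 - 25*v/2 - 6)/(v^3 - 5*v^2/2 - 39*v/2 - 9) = (v - 4)/(v - 6)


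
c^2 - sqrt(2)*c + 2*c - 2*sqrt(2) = (c + 2)*(c - sqrt(2))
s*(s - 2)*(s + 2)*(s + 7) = s^4 + 7*s^3 - 4*s^2 - 28*s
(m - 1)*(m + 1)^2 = m^3 + m^2 - m - 1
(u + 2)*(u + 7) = u^2 + 9*u + 14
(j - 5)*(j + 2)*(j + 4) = j^3 + j^2 - 22*j - 40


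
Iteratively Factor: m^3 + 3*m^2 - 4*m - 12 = (m - 2)*(m^2 + 5*m + 6) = (m - 2)*(m + 3)*(m + 2)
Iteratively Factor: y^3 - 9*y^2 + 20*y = (y - 5)*(y^2 - 4*y) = (y - 5)*(y - 4)*(y)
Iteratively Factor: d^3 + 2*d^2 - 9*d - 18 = (d + 3)*(d^2 - d - 6) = (d - 3)*(d + 3)*(d + 2)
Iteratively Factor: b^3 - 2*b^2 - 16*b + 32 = (b - 4)*(b^2 + 2*b - 8) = (b - 4)*(b - 2)*(b + 4)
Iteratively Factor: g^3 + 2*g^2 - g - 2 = (g + 1)*(g^2 + g - 2) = (g + 1)*(g + 2)*(g - 1)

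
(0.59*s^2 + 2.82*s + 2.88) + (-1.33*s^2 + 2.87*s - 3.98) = -0.74*s^2 + 5.69*s - 1.1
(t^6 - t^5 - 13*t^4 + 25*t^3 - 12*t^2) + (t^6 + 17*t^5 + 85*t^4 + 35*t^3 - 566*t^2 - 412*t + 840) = 2*t^6 + 16*t^5 + 72*t^4 + 60*t^3 - 578*t^2 - 412*t + 840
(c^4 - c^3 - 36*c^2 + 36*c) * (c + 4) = c^5 + 3*c^4 - 40*c^3 - 108*c^2 + 144*c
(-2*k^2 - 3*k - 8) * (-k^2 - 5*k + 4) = 2*k^4 + 13*k^3 + 15*k^2 + 28*k - 32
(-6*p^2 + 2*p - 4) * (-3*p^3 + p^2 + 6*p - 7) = 18*p^5 - 12*p^4 - 22*p^3 + 50*p^2 - 38*p + 28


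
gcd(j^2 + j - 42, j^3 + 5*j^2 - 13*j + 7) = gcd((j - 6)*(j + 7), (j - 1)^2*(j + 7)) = j + 7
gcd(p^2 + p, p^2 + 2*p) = p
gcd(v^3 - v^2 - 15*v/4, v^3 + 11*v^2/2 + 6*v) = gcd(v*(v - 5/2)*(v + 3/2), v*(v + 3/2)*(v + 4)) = v^2 + 3*v/2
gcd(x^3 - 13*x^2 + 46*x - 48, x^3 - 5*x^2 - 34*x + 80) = x^2 - 10*x + 16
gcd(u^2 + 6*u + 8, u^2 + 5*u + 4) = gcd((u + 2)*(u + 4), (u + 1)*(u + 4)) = u + 4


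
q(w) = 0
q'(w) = 0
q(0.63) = 0.00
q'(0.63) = 0.00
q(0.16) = 0.00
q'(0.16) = 0.00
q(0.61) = 0.00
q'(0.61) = 0.00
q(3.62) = 0.00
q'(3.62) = 0.00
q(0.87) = 0.00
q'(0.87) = 0.00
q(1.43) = 0.00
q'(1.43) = 0.00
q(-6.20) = 0.00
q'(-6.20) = 0.00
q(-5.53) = 0.00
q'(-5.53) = 0.00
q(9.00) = 0.00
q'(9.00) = 0.00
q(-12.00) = 0.00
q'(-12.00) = 0.00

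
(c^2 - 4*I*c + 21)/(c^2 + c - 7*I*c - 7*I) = (c + 3*I)/(c + 1)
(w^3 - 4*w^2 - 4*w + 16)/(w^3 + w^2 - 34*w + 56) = (w + 2)/(w + 7)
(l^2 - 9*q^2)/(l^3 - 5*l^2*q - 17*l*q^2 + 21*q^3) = (l - 3*q)/(l^2 - 8*l*q + 7*q^2)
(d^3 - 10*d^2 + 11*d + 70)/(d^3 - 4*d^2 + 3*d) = (d^3 - 10*d^2 + 11*d + 70)/(d*(d^2 - 4*d + 3))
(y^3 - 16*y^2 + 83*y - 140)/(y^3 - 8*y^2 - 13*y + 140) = (y - 4)/(y + 4)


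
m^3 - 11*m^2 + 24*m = m*(m - 8)*(m - 3)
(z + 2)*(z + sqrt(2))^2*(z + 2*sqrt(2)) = z^4 + 2*z^3 + 4*sqrt(2)*z^3 + 10*z^2 + 8*sqrt(2)*z^2 + 4*sqrt(2)*z + 20*z + 8*sqrt(2)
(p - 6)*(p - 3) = p^2 - 9*p + 18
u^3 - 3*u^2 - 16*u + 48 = (u - 4)*(u - 3)*(u + 4)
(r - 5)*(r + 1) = r^2 - 4*r - 5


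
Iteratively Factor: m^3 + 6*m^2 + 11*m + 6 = (m + 3)*(m^2 + 3*m + 2) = (m + 2)*(m + 3)*(m + 1)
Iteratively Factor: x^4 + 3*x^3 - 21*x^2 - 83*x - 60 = (x + 4)*(x^3 - x^2 - 17*x - 15) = (x + 1)*(x + 4)*(x^2 - 2*x - 15) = (x - 5)*(x + 1)*(x + 4)*(x + 3)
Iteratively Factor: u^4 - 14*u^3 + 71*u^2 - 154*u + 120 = (u - 3)*(u^3 - 11*u^2 + 38*u - 40) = (u - 3)*(u - 2)*(u^2 - 9*u + 20) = (u - 4)*(u - 3)*(u - 2)*(u - 5)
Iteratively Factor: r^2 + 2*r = (r)*(r + 2)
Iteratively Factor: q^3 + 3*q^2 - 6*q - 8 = (q - 2)*(q^2 + 5*q + 4) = (q - 2)*(q + 1)*(q + 4)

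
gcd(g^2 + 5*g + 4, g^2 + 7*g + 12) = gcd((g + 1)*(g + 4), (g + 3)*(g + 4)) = g + 4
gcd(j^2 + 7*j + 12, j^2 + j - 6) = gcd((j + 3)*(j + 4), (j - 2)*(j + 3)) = j + 3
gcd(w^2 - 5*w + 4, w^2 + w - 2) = w - 1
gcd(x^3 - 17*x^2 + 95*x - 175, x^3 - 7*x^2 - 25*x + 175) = x^2 - 12*x + 35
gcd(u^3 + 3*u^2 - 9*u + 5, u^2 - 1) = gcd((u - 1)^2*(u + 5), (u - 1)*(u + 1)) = u - 1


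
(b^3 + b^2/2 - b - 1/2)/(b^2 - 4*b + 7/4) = 2*(2*b^3 + b^2 - 2*b - 1)/(4*b^2 - 16*b + 7)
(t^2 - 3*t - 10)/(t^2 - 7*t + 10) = (t + 2)/(t - 2)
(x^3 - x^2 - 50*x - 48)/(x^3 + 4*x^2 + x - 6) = (x^3 - x^2 - 50*x - 48)/(x^3 + 4*x^2 + x - 6)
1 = 1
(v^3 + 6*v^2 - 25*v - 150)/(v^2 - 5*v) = v + 11 + 30/v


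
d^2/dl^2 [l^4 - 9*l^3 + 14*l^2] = 12*l^2 - 54*l + 28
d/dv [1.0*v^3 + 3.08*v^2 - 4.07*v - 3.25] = 3.0*v^2 + 6.16*v - 4.07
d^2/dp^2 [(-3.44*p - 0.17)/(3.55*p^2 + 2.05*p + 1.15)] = (-(3.44*p + 0.17)*(7.1*p + 2.05)*(14.2*p + 4.1) + (73.272*p + 15.311)*(3.55*p^2 + 2.05*p + 1.15))/(3.55*p^2 + 2.05*p + 1.15)^3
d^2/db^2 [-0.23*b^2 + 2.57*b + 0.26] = -0.460000000000000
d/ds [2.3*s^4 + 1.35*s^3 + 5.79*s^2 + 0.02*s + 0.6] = 9.2*s^3 + 4.05*s^2 + 11.58*s + 0.02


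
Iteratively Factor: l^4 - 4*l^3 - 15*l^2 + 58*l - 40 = (l + 4)*(l^3 - 8*l^2 + 17*l - 10) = (l - 2)*(l + 4)*(l^2 - 6*l + 5) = (l - 2)*(l - 1)*(l + 4)*(l - 5)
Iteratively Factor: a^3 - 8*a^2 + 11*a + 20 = (a + 1)*(a^2 - 9*a + 20) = (a - 5)*(a + 1)*(a - 4)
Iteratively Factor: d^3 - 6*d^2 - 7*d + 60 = (d + 3)*(d^2 - 9*d + 20) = (d - 4)*(d + 3)*(d - 5)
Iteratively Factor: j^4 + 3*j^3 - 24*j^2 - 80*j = (j)*(j^3 + 3*j^2 - 24*j - 80) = j*(j + 4)*(j^2 - j - 20) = j*(j - 5)*(j + 4)*(j + 4)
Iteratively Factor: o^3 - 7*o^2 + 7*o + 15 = (o - 3)*(o^2 - 4*o - 5) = (o - 5)*(o - 3)*(o + 1)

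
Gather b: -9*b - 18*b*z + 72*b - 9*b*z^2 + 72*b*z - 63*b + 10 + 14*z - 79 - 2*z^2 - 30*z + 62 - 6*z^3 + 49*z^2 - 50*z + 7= b*(-9*z^2 + 54*z) - 6*z^3 + 47*z^2 - 66*z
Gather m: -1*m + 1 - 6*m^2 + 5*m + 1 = -6*m^2 + 4*m + 2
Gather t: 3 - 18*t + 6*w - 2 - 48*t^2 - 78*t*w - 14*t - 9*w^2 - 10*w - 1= -48*t^2 + t*(-78*w - 32) - 9*w^2 - 4*w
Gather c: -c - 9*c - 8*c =-18*c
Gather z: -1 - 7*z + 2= 1 - 7*z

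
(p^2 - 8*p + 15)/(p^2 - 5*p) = (p - 3)/p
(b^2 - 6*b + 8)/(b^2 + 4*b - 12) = (b - 4)/(b + 6)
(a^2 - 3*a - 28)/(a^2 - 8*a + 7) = (a + 4)/(a - 1)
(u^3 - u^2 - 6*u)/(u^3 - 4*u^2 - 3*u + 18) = u/(u - 3)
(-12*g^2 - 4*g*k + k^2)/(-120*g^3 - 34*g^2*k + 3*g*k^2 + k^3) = (2*g + k)/(20*g^2 + 9*g*k + k^2)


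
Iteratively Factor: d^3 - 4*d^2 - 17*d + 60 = (d + 4)*(d^2 - 8*d + 15) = (d - 5)*(d + 4)*(d - 3)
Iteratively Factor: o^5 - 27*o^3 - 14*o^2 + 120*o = (o)*(o^4 - 27*o^2 - 14*o + 120) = o*(o - 2)*(o^3 + 2*o^2 - 23*o - 60) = o*(o - 2)*(o + 3)*(o^2 - o - 20) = o*(o - 2)*(o + 3)*(o + 4)*(o - 5)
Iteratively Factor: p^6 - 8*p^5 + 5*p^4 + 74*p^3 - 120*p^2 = (p - 2)*(p^5 - 6*p^4 - 7*p^3 + 60*p^2) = p*(p - 2)*(p^4 - 6*p^3 - 7*p^2 + 60*p) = p*(p - 2)*(p + 3)*(p^3 - 9*p^2 + 20*p) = p*(p - 4)*(p - 2)*(p + 3)*(p^2 - 5*p) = p^2*(p - 4)*(p - 2)*(p + 3)*(p - 5)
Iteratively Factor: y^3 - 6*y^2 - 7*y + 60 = (y + 3)*(y^2 - 9*y + 20) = (y - 4)*(y + 3)*(y - 5)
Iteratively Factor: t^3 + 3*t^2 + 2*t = (t + 1)*(t^2 + 2*t) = t*(t + 1)*(t + 2)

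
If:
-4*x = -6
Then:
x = 3/2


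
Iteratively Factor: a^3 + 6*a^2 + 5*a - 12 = (a + 4)*(a^2 + 2*a - 3) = (a - 1)*(a + 4)*(a + 3)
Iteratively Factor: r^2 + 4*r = (r)*(r + 4)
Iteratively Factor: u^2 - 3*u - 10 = (u - 5)*(u + 2)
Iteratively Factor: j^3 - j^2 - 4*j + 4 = (j - 2)*(j^2 + j - 2) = (j - 2)*(j + 2)*(j - 1)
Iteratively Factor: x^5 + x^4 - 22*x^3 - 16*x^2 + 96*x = (x - 2)*(x^4 + 3*x^3 - 16*x^2 - 48*x) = x*(x - 2)*(x^3 + 3*x^2 - 16*x - 48) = x*(x - 2)*(x + 4)*(x^2 - x - 12) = x*(x - 4)*(x - 2)*(x + 4)*(x + 3)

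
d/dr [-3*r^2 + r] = 1 - 6*r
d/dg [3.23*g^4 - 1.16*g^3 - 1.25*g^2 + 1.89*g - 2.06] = 12.92*g^3 - 3.48*g^2 - 2.5*g + 1.89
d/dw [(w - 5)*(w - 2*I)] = 2*w - 5 - 2*I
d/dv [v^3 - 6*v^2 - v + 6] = 3*v^2 - 12*v - 1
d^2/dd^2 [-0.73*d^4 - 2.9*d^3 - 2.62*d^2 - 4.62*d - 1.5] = -8.76*d^2 - 17.4*d - 5.24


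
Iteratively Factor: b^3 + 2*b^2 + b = (b + 1)*(b^2 + b) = (b + 1)^2*(b)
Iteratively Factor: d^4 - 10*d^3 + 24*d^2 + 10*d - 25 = (d - 5)*(d^3 - 5*d^2 - d + 5) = (d - 5)*(d - 1)*(d^2 - 4*d - 5) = (d - 5)*(d - 1)*(d + 1)*(d - 5)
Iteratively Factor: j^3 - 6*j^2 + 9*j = (j - 3)*(j^2 - 3*j) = (j - 3)^2*(j)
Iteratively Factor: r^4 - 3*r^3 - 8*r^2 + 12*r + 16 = (r - 4)*(r^3 + r^2 - 4*r - 4) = (r - 4)*(r + 1)*(r^2 - 4) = (r - 4)*(r + 1)*(r + 2)*(r - 2)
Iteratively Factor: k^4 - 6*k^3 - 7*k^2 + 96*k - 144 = (k + 4)*(k^3 - 10*k^2 + 33*k - 36) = (k - 4)*(k + 4)*(k^2 - 6*k + 9) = (k - 4)*(k - 3)*(k + 4)*(k - 3)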